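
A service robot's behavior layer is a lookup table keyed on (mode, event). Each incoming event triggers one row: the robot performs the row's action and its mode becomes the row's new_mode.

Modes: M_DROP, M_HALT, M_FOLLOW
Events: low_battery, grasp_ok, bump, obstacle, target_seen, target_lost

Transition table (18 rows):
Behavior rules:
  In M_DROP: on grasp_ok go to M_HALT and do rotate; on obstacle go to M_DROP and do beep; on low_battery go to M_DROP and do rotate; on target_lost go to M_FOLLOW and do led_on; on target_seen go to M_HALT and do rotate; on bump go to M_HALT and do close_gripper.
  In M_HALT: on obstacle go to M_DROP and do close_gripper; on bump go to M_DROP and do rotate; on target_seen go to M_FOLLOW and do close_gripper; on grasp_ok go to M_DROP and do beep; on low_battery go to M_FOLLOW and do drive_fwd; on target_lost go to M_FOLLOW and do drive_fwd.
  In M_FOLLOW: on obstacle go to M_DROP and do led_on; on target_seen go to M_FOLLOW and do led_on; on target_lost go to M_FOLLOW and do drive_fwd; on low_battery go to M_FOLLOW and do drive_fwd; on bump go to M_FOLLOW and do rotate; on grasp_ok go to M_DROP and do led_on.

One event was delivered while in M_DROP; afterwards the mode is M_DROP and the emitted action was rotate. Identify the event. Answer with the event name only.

low_battery

try low_battery: (M_DROP, low_battery) → (M_DROP, rotate)  ← matches
try grasp_ok: (M_DROP, grasp_ok) → (M_HALT, rotate)
try bump: (M_DROP, bump) → (M_HALT, close_gripper)
try obstacle: (M_DROP, obstacle) → (M_DROP, beep)
try target_seen: (M_DROP, target_seen) → (M_HALT, rotate)
try target_lost: (M_DROP, target_lost) → (M_FOLLOW, led_on)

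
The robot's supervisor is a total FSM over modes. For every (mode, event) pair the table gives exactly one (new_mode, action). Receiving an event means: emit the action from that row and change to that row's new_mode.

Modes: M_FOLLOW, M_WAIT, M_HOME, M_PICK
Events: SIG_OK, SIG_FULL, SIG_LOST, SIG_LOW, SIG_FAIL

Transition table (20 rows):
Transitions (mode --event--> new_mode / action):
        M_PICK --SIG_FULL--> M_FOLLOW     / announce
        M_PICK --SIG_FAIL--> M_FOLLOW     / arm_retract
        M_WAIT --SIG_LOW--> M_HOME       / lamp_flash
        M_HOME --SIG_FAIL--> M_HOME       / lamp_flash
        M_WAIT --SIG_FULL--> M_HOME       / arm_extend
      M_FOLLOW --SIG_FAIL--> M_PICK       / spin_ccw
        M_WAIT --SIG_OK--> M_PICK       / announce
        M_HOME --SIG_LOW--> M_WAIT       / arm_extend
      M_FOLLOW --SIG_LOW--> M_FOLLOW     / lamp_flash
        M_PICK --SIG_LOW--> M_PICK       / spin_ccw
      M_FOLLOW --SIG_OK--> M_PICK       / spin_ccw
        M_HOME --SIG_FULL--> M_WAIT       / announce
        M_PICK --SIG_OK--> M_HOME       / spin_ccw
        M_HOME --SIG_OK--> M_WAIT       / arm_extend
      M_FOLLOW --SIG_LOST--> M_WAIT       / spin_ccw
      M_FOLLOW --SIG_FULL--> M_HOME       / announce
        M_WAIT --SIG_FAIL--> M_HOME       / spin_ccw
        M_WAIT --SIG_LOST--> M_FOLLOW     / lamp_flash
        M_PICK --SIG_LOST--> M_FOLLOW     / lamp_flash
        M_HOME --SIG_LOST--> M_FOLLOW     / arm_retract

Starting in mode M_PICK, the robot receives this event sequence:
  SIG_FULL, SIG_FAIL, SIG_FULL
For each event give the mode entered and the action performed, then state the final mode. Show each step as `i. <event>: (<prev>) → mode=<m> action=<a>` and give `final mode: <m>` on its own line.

final mode: M_FOLLOW

1. SIG_FULL: (M_PICK) → mode=M_FOLLOW action=announce
2. SIG_FAIL: (M_FOLLOW) → mode=M_PICK action=spin_ccw
3. SIG_FULL: (M_PICK) → mode=M_FOLLOW action=announce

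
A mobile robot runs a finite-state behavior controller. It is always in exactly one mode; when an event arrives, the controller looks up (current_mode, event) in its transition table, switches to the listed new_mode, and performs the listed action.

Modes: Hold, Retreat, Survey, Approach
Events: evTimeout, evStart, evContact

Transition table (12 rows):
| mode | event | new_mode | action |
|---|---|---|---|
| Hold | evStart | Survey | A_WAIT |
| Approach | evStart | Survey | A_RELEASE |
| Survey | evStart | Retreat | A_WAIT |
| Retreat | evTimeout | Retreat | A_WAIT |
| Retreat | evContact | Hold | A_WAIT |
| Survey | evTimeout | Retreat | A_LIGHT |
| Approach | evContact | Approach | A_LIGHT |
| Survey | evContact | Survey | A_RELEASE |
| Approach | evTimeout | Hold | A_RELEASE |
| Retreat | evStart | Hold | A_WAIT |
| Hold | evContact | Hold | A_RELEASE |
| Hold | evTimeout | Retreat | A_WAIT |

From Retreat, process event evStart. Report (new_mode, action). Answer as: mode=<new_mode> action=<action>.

mode=Hold action=A_WAIT

current mode = Retreat; filter table to that mode:
  (Retreat, evTimeout) → (Retreat, A_WAIT)
  (Retreat, evContact) → (Hold, A_WAIT)
  (Retreat, evStart) → (Hold, A_WAIT)  ← event matches
event = evStart selects (Hold, A_WAIT)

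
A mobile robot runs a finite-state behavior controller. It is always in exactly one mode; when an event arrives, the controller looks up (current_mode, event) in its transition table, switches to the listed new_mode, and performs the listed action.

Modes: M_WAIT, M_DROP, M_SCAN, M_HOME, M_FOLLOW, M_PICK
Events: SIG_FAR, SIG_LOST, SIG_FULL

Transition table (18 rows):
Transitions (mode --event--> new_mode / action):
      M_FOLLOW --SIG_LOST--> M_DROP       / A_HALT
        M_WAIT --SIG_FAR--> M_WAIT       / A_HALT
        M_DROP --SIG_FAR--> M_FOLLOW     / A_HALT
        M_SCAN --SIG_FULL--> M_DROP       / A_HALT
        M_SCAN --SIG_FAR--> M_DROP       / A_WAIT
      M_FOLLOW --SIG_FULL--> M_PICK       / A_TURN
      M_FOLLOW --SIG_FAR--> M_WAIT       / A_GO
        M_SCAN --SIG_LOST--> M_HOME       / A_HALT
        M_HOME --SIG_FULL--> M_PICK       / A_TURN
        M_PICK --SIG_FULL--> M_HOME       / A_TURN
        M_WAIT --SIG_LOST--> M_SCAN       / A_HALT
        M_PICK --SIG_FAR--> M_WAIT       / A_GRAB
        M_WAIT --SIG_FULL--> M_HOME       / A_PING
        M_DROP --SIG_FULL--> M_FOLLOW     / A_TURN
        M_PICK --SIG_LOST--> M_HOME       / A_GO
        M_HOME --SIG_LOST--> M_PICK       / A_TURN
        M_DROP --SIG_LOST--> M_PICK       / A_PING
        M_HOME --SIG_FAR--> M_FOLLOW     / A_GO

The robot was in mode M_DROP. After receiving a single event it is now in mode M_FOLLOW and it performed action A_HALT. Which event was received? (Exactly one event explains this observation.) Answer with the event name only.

try SIG_FAR: (M_DROP, SIG_FAR) → (M_FOLLOW, A_HALT)  ← matches
try SIG_LOST: (M_DROP, SIG_LOST) → (M_PICK, A_PING)
try SIG_FULL: (M_DROP, SIG_FULL) → (M_FOLLOW, A_TURN)

SIG_FAR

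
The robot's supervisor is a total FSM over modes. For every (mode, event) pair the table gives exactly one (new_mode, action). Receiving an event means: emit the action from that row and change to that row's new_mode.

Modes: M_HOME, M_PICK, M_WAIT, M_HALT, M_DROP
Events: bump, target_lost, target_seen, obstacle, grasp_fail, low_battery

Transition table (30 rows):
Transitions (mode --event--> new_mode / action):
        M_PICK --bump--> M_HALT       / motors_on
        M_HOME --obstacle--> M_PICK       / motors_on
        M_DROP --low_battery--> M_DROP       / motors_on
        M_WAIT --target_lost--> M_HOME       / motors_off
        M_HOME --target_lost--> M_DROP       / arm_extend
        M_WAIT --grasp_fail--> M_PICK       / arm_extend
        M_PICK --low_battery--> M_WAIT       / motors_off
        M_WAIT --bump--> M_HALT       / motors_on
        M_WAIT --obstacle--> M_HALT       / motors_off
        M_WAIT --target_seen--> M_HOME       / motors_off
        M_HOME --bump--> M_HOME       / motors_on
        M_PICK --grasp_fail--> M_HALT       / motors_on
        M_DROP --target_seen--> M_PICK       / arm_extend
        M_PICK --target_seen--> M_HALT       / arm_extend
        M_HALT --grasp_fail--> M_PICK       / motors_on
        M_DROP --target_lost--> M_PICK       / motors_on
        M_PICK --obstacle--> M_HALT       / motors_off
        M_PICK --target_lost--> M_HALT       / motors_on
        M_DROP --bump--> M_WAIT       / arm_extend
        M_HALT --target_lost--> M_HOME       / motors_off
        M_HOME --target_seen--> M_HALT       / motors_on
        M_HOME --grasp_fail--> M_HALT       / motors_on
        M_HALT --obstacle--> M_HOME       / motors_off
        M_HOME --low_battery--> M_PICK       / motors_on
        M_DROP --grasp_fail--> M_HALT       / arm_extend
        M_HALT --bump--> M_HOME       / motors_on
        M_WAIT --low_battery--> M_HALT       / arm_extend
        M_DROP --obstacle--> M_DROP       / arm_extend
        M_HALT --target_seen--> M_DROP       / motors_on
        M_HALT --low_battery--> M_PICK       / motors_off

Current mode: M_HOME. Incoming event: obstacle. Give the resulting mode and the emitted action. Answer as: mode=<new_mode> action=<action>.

current mode = M_HOME; filter table to that mode:
  (M_HOME, obstacle) → (M_PICK, motors_on)  ← event matches
  (M_HOME, target_lost) → (M_DROP, arm_extend)
  (M_HOME, bump) → (M_HOME, motors_on)
  (M_HOME, target_seen) → (M_HALT, motors_on)
  (M_HOME, grasp_fail) → (M_HALT, motors_on)
  (M_HOME, low_battery) → (M_PICK, motors_on)
event = obstacle selects (M_PICK, motors_on)

mode=M_PICK action=motors_on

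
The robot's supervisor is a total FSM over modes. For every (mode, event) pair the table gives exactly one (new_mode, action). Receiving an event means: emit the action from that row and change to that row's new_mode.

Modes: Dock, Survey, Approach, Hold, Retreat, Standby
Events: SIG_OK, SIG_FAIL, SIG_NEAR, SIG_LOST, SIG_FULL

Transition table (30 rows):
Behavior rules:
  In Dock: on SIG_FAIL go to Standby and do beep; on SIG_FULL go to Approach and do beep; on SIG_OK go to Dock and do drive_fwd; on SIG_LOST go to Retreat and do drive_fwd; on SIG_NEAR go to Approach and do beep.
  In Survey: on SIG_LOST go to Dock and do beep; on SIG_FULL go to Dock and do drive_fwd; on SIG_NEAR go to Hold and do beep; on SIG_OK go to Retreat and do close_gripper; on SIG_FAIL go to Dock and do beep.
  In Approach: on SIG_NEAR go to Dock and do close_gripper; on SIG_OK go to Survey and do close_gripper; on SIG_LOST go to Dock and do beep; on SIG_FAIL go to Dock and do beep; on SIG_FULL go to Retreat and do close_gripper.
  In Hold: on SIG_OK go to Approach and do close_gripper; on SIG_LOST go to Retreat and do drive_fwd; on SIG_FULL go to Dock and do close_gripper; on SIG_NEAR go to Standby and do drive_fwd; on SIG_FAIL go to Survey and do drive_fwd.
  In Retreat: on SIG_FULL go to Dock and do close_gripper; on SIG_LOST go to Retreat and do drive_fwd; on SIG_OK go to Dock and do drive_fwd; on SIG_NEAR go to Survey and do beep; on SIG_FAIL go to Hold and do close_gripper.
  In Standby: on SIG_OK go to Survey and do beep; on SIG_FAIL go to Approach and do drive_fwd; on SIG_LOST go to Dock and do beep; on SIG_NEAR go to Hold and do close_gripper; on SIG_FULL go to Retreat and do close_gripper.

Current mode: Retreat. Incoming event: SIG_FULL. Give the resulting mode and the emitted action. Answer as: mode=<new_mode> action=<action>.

current mode = Retreat; filter table to that mode:
  (Retreat, SIG_FULL) → (Dock, close_gripper)  ← event matches
  (Retreat, SIG_LOST) → (Retreat, drive_fwd)
  (Retreat, SIG_OK) → (Dock, drive_fwd)
  (Retreat, SIG_NEAR) → (Survey, beep)
  (Retreat, SIG_FAIL) → (Hold, close_gripper)
event = SIG_FULL selects (Dock, close_gripper)

mode=Dock action=close_gripper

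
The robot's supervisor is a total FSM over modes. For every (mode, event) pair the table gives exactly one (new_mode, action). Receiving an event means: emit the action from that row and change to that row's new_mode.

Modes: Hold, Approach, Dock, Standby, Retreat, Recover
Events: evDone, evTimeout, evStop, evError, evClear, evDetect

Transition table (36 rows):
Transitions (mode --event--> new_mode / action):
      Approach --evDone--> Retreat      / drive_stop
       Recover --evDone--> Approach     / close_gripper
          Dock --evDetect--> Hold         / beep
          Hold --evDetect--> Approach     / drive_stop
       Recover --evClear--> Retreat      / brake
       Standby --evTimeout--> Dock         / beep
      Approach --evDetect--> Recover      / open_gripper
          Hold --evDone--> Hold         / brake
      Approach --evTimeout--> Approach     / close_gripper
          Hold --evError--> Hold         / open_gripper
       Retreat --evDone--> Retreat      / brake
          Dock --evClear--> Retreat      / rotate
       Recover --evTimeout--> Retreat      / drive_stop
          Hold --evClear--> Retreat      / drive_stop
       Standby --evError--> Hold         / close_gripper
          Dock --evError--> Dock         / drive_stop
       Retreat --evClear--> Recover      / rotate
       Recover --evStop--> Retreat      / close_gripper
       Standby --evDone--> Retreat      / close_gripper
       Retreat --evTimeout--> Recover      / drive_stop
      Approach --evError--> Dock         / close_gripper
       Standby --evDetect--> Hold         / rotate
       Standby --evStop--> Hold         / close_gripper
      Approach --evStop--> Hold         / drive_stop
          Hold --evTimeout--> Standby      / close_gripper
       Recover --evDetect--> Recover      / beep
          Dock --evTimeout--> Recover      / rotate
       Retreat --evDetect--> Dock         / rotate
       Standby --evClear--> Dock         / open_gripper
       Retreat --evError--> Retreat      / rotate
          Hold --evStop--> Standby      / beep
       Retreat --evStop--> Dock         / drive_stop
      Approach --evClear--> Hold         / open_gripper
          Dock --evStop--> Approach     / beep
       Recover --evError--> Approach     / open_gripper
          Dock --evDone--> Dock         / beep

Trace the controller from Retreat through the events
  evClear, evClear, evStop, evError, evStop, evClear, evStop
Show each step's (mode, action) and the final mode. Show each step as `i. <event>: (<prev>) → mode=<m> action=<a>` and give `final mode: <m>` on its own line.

1. evClear: (Retreat) → mode=Recover action=rotate
2. evClear: (Recover) → mode=Retreat action=brake
3. evStop: (Retreat) → mode=Dock action=drive_stop
4. evError: (Dock) → mode=Dock action=drive_stop
5. evStop: (Dock) → mode=Approach action=beep
6. evClear: (Approach) → mode=Hold action=open_gripper
7. evStop: (Hold) → mode=Standby action=beep

final mode: Standby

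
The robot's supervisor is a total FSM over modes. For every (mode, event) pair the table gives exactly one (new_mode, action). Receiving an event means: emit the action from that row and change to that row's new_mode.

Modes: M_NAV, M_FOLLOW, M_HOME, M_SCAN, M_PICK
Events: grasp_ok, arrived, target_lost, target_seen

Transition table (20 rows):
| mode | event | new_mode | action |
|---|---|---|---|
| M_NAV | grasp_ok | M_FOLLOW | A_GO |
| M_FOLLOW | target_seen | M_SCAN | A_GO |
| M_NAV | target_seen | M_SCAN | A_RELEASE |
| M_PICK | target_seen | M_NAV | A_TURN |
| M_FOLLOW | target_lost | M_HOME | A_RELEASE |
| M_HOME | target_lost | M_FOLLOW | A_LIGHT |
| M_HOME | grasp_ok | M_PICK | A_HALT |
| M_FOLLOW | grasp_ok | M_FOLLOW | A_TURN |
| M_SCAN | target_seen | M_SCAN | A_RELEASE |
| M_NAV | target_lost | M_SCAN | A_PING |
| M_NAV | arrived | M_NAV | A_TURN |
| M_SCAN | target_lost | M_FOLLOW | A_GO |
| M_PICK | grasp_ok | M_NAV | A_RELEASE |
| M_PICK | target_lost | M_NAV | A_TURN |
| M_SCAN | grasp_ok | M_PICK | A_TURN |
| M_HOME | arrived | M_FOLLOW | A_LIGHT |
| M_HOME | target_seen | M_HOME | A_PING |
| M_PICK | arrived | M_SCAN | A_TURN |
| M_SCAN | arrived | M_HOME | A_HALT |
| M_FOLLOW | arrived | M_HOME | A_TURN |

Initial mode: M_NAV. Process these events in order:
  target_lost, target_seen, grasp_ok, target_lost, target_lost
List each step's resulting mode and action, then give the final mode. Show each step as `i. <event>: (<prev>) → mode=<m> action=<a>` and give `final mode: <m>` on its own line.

final mode: M_SCAN

1. target_lost: (M_NAV) → mode=M_SCAN action=A_PING
2. target_seen: (M_SCAN) → mode=M_SCAN action=A_RELEASE
3. grasp_ok: (M_SCAN) → mode=M_PICK action=A_TURN
4. target_lost: (M_PICK) → mode=M_NAV action=A_TURN
5. target_lost: (M_NAV) → mode=M_SCAN action=A_PING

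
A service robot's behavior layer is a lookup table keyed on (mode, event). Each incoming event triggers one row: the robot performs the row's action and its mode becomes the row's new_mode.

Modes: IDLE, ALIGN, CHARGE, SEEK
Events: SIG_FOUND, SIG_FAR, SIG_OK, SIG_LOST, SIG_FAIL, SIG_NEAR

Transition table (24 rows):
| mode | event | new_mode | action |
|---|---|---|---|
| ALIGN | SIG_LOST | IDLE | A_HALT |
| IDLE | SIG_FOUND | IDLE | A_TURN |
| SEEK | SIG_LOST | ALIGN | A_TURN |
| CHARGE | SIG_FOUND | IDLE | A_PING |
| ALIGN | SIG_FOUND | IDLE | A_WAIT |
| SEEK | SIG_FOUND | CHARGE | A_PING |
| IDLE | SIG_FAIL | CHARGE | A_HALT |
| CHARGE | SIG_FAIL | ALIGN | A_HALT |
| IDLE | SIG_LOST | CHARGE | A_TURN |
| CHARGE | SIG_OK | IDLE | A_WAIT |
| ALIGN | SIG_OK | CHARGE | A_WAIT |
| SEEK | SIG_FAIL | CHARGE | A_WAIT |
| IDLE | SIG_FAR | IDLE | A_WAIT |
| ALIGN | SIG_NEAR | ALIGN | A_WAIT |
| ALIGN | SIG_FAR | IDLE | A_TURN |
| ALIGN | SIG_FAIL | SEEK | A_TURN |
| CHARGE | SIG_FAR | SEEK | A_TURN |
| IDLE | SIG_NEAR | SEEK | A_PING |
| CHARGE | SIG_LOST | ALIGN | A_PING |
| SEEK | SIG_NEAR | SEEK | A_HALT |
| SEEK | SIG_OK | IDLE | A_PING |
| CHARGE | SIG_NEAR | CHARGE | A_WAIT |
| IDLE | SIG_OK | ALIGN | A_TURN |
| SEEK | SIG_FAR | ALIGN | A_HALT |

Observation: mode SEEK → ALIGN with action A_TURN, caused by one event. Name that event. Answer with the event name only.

try SIG_FOUND: (SEEK, SIG_FOUND) → (CHARGE, A_PING)
try SIG_FAR: (SEEK, SIG_FAR) → (ALIGN, A_HALT)
try SIG_OK: (SEEK, SIG_OK) → (IDLE, A_PING)
try SIG_LOST: (SEEK, SIG_LOST) → (ALIGN, A_TURN)  ← matches
try SIG_FAIL: (SEEK, SIG_FAIL) → (CHARGE, A_WAIT)
try SIG_NEAR: (SEEK, SIG_NEAR) → (SEEK, A_HALT)

SIG_LOST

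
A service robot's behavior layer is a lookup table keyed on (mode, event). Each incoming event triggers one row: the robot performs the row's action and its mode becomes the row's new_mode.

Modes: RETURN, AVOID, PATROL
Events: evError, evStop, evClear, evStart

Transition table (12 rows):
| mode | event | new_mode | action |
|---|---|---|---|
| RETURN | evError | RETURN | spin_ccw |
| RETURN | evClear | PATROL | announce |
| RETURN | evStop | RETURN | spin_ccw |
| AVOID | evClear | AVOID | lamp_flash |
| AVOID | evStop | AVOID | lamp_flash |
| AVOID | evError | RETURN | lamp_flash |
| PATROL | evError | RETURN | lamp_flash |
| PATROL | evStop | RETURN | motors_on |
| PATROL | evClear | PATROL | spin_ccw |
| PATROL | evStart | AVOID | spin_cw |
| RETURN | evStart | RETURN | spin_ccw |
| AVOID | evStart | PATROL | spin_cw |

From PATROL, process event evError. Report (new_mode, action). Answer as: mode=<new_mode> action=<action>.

mode=RETURN action=lamp_flash

current mode = PATROL; filter table to that mode:
  (PATROL, evError) → (RETURN, lamp_flash)  ← event matches
  (PATROL, evStop) → (RETURN, motors_on)
  (PATROL, evClear) → (PATROL, spin_ccw)
  (PATROL, evStart) → (AVOID, spin_cw)
event = evError selects (RETURN, lamp_flash)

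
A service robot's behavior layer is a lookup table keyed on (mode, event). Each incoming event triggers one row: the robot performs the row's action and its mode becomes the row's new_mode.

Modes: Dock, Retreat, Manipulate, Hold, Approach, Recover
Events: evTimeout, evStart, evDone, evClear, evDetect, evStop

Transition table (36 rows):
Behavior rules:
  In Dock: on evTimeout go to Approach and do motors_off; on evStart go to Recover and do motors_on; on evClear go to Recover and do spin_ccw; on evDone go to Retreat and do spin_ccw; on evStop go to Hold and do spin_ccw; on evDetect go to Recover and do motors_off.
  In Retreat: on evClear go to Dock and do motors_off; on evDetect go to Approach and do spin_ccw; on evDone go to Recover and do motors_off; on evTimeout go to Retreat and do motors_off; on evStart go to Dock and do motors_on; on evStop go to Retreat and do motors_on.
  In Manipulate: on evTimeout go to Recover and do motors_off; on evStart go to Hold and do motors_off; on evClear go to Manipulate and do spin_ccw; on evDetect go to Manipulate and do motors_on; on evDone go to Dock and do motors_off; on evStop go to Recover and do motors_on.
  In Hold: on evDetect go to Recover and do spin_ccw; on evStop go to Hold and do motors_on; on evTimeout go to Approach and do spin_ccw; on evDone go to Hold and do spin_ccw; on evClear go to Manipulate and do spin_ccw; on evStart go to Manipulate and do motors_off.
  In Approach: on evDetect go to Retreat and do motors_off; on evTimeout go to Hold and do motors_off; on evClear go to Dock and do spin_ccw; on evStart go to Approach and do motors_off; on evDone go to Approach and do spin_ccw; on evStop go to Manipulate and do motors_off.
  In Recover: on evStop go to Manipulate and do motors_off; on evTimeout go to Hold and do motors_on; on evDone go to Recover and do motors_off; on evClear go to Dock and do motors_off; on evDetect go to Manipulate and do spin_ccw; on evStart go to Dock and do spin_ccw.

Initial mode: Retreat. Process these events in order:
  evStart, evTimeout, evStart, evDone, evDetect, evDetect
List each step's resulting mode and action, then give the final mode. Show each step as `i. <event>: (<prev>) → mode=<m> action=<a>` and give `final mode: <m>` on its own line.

final mode: Approach

1. evStart: (Retreat) → mode=Dock action=motors_on
2. evTimeout: (Dock) → mode=Approach action=motors_off
3. evStart: (Approach) → mode=Approach action=motors_off
4. evDone: (Approach) → mode=Approach action=spin_ccw
5. evDetect: (Approach) → mode=Retreat action=motors_off
6. evDetect: (Retreat) → mode=Approach action=spin_ccw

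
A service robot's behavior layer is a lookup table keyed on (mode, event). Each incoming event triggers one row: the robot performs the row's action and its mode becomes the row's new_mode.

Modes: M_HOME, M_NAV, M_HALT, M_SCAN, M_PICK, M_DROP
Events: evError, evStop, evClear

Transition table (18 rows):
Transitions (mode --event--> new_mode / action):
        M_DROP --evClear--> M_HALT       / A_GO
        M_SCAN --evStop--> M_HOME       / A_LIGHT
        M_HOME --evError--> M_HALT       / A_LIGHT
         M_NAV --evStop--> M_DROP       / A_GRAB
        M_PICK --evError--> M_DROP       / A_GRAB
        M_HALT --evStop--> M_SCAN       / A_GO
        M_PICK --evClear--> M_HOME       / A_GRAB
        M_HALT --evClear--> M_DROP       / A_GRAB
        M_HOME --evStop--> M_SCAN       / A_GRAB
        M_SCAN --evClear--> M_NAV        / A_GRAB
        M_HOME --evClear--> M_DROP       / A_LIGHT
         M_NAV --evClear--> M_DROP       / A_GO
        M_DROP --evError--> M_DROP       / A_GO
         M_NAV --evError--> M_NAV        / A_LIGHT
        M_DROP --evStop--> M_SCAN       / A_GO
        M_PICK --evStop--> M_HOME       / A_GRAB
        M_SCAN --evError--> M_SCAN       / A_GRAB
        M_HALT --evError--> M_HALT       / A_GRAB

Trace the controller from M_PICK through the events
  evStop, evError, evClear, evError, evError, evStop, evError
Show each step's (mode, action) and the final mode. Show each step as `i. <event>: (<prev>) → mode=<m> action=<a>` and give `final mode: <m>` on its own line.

final mode: M_SCAN

1. evStop: (M_PICK) → mode=M_HOME action=A_GRAB
2. evError: (M_HOME) → mode=M_HALT action=A_LIGHT
3. evClear: (M_HALT) → mode=M_DROP action=A_GRAB
4. evError: (M_DROP) → mode=M_DROP action=A_GO
5. evError: (M_DROP) → mode=M_DROP action=A_GO
6. evStop: (M_DROP) → mode=M_SCAN action=A_GO
7. evError: (M_SCAN) → mode=M_SCAN action=A_GRAB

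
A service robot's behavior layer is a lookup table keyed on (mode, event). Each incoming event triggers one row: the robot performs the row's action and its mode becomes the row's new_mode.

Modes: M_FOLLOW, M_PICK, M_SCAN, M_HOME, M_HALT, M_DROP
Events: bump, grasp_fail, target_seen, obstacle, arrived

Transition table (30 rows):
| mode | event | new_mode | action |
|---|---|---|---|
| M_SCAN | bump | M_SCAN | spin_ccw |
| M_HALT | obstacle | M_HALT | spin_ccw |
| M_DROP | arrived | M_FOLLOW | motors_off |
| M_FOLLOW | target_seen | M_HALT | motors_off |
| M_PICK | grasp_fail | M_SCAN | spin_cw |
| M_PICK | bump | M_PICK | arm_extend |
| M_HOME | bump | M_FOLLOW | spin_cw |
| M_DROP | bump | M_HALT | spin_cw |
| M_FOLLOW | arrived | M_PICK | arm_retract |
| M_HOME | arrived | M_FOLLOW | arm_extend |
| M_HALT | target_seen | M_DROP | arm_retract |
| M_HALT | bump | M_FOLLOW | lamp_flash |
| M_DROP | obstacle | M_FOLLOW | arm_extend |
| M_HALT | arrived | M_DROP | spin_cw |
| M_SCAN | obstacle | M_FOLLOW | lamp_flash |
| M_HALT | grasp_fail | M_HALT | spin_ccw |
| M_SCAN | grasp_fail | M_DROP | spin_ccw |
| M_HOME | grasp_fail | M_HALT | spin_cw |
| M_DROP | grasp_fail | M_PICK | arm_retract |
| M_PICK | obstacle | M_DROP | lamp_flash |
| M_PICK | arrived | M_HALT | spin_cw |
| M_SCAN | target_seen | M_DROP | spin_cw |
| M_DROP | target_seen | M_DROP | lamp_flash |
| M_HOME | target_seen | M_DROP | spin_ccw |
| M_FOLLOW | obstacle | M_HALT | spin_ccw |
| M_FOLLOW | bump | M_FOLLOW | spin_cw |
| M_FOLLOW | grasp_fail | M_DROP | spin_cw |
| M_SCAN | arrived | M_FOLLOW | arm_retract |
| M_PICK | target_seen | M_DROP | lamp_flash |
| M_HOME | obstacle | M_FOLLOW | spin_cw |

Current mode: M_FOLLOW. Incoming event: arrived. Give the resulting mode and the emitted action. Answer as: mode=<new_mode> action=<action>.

current mode = M_FOLLOW; filter table to that mode:
  (M_FOLLOW, target_seen) → (M_HALT, motors_off)
  (M_FOLLOW, arrived) → (M_PICK, arm_retract)  ← event matches
  (M_FOLLOW, obstacle) → (M_HALT, spin_ccw)
  (M_FOLLOW, bump) → (M_FOLLOW, spin_cw)
  (M_FOLLOW, grasp_fail) → (M_DROP, spin_cw)
event = arrived selects (M_PICK, arm_retract)

mode=M_PICK action=arm_retract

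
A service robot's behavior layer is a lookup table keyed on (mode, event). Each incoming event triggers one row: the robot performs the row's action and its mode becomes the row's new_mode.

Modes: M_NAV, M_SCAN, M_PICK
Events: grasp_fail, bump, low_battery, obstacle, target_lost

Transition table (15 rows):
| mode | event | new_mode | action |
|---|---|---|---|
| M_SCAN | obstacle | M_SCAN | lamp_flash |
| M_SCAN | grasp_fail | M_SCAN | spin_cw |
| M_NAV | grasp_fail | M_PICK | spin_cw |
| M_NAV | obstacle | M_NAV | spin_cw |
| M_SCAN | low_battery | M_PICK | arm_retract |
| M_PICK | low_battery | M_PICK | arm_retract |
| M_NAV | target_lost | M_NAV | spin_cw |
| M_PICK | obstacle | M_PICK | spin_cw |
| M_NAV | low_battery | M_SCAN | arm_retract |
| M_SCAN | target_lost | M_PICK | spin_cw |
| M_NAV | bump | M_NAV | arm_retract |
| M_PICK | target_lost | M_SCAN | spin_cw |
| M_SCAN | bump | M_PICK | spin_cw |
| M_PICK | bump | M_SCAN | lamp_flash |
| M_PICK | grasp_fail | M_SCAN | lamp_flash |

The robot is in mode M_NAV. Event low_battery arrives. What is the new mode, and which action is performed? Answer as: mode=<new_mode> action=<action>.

current mode = M_NAV; filter table to that mode:
  (M_NAV, grasp_fail) → (M_PICK, spin_cw)
  (M_NAV, obstacle) → (M_NAV, spin_cw)
  (M_NAV, target_lost) → (M_NAV, spin_cw)
  (M_NAV, low_battery) → (M_SCAN, arm_retract)  ← event matches
  (M_NAV, bump) → (M_NAV, arm_retract)
event = low_battery selects (M_SCAN, arm_retract)

mode=M_SCAN action=arm_retract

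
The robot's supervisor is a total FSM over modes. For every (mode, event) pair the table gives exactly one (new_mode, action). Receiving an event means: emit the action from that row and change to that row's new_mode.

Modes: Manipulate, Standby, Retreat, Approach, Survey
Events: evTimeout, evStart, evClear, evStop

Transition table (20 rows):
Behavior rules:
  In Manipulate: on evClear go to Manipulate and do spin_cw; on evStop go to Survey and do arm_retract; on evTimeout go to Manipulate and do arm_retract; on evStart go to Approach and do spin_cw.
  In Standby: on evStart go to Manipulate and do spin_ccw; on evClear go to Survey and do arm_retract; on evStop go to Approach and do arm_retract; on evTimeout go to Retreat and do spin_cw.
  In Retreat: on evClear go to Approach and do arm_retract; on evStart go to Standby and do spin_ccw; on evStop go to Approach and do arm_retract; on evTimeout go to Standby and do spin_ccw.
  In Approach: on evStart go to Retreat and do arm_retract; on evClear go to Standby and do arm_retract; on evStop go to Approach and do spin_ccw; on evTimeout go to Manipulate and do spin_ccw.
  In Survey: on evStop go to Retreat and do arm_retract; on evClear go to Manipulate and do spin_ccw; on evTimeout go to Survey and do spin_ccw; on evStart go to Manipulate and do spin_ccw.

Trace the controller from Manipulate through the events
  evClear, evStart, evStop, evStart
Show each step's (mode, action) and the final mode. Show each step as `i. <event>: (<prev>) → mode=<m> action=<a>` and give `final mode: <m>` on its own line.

1. evClear: (Manipulate) → mode=Manipulate action=spin_cw
2. evStart: (Manipulate) → mode=Approach action=spin_cw
3. evStop: (Approach) → mode=Approach action=spin_ccw
4. evStart: (Approach) → mode=Retreat action=arm_retract

final mode: Retreat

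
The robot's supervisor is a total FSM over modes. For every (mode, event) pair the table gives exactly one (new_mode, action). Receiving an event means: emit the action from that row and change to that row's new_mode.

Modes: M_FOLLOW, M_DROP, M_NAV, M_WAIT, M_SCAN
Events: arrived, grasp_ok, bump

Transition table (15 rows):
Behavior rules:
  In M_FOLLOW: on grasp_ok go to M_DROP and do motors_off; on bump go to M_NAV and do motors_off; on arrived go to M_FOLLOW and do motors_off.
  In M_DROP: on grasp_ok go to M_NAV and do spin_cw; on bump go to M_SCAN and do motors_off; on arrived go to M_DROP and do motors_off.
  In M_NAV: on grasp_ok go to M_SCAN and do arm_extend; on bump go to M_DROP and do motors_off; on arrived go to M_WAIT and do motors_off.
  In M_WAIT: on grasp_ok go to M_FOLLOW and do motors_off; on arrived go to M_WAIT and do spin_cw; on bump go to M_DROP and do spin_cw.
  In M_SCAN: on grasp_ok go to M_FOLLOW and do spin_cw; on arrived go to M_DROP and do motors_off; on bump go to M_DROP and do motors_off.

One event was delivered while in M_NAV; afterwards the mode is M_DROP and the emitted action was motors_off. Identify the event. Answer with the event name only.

bump

try arrived: (M_NAV, arrived) → (M_WAIT, motors_off)
try grasp_ok: (M_NAV, grasp_ok) → (M_SCAN, arm_extend)
try bump: (M_NAV, bump) → (M_DROP, motors_off)  ← matches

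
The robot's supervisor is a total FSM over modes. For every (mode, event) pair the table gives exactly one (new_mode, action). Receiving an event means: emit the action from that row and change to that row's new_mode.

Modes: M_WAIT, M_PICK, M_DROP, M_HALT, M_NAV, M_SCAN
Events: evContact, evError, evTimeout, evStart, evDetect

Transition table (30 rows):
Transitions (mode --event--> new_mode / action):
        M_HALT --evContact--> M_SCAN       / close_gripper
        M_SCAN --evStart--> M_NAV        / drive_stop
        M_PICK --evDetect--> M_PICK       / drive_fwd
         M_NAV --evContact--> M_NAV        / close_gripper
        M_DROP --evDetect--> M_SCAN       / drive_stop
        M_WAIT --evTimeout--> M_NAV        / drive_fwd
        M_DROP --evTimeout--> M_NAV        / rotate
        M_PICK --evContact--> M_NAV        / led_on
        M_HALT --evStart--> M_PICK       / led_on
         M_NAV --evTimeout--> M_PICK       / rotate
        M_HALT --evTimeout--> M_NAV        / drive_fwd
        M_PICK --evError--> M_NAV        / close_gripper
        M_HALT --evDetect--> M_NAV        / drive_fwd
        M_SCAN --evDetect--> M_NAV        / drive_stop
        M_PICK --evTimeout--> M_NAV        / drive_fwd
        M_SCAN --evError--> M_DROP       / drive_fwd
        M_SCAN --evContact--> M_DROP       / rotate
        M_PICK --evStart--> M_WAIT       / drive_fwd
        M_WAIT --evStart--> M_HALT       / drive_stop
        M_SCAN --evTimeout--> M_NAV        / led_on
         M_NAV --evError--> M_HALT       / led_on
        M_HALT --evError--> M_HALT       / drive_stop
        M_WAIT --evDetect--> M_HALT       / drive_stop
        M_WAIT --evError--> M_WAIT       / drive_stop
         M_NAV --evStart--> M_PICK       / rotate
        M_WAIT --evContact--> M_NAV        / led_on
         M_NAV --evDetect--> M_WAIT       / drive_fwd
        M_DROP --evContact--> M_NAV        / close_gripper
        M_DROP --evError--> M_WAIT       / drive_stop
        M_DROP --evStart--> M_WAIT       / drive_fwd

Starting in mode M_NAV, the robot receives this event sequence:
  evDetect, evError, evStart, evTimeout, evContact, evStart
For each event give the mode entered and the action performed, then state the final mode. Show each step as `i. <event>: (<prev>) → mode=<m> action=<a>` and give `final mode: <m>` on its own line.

1. evDetect: (M_NAV) → mode=M_WAIT action=drive_fwd
2. evError: (M_WAIT) → mode=M_WAIT action=drive_stop
3. evStart: (M_WAIT) → mode=M_HALT action=drive_stop
4. evTimeout: (M_HALT) → mode=M_NAV action=drive_fwd
5. evContact: (M_NAV) → mode=M_NAV action=close_gripper
6. evStart: (M_NAV) → mode=M_PICK action=rotate

final mode: M_PICK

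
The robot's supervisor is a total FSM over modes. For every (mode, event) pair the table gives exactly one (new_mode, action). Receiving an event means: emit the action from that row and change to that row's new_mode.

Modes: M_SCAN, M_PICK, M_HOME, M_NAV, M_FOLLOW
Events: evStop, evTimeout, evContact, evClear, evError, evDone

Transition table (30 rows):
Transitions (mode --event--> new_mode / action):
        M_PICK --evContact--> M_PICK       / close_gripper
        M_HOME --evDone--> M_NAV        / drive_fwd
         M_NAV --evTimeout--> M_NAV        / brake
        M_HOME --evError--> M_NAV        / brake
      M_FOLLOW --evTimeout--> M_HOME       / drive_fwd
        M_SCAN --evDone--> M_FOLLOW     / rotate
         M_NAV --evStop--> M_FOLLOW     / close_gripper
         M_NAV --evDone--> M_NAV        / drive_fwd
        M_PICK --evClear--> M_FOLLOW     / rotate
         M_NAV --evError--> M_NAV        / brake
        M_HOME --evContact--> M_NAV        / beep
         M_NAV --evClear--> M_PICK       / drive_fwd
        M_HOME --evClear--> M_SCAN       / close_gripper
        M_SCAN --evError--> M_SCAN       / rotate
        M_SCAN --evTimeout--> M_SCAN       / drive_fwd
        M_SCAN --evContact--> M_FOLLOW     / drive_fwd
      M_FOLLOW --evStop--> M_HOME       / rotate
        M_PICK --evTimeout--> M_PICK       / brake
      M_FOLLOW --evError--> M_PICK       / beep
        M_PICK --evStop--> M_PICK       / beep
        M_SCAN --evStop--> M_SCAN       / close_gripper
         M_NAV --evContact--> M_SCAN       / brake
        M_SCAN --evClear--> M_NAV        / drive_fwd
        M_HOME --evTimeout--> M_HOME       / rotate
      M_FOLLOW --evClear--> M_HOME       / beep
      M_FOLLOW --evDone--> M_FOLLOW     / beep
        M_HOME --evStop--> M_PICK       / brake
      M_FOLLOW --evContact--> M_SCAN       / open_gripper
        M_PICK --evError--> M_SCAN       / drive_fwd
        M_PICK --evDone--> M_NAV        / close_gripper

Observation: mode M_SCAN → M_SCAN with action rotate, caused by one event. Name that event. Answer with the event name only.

try evStop: (M_SCAN, evStop) → (M_SCAN, close_gripper)
try evTimeout: (M_SCAN, evTimeout) → (M_SCAN, drive_fwd)
try evContact: (M_SCAN, evContact) → (M_FOLLOW, drive_fwd)
try evClear: (M_SCAN, evClear) → (M_NAV, drive_fwd)
try evError: (M_SCAN, evError) → (M_SCAN, rotate)  ← matches
try evDone: (M_SCAN, evDone) → (M_FOLLOW, rotate)

evError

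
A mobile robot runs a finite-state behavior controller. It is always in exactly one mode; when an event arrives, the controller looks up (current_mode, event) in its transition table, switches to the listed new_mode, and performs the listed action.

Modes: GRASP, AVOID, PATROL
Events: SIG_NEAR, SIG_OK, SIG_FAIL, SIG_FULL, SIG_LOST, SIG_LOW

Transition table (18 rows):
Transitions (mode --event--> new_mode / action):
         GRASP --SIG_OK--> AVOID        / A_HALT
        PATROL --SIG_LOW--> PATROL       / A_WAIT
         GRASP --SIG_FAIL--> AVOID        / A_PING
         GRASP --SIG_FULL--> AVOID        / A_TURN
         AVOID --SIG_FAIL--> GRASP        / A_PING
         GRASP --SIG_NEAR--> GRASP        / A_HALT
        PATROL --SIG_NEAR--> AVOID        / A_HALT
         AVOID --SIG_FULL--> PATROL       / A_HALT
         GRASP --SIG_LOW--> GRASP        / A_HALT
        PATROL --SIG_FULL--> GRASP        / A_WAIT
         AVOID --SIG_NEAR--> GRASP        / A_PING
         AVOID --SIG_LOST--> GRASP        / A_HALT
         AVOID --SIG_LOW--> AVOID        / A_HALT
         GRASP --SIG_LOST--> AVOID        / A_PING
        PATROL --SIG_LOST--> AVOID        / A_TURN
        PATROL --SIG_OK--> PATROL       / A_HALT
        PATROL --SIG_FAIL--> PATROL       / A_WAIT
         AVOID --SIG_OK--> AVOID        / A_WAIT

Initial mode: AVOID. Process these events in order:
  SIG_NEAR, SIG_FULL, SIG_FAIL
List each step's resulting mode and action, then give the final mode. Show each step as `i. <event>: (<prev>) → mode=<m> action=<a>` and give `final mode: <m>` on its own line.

1. SIG_NEAR: (AVOID) → mode=GRASP action=A_PING
2. SIG_FULL: (GRASP) → mode=AVOID action=A_TURN
3. SIG_FAIL: (AVOID) → mode=GRASP action=A_PING

final mode: GRASP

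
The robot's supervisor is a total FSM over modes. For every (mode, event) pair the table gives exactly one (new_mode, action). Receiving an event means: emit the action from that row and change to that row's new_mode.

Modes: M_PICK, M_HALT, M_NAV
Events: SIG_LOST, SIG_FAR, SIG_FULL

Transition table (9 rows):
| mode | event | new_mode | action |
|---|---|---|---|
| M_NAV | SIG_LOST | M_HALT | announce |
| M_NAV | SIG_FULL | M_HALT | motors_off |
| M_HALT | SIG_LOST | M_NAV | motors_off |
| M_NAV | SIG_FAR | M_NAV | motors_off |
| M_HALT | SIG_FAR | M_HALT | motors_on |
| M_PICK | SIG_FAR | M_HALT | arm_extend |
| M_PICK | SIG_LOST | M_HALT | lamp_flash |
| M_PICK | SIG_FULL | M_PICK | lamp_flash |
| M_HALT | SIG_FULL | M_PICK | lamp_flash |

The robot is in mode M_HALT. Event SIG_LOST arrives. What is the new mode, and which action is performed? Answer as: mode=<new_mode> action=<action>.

mode=M_NAV action=motors_off

current mode = M_HALT; filter table to that mode:
  (M_HALT, SIG_LOST) → (M_NAV, motors_off)  ← event matches
  (M_HALT, SIG_FAR) → (M_HALT, motors_on)
  (M_HALT, SIG_FULL) → (M_PICK, lamp_flash)
event = SIG_LOST selects (M_NAV, motors_off)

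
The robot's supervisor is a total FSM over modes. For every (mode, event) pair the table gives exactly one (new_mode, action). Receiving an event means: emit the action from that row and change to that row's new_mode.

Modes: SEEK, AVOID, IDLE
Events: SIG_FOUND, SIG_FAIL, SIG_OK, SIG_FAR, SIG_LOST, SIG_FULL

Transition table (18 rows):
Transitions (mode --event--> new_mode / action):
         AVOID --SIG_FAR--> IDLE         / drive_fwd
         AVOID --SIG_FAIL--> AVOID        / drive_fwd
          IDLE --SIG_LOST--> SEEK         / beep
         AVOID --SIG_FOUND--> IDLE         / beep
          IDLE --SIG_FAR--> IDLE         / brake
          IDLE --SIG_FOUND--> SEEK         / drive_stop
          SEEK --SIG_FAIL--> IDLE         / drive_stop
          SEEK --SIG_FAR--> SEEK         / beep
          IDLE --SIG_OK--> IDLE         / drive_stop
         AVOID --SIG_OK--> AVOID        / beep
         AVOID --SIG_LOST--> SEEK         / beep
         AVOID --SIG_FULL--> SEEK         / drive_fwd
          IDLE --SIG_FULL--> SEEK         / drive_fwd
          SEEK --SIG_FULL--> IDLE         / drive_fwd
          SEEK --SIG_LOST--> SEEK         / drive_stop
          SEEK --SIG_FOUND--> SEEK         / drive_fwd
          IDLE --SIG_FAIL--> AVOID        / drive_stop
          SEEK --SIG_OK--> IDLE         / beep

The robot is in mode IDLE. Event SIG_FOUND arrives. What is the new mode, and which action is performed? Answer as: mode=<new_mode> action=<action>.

mode=SEEK action=drive_stop

current mode = IDLE; filter table to that mode:
  (IDLE, SIG_LOST) → (SEEK, beep)
  (IDLE, SIG_FAR) → (IDLE, brake)
  (IDLE, SIG_FOUND) → (SEEK, drive_stop)  ← event matches
  (IDLE, SIG_OK) → (IDLE, drive_stop)
  (IDLE, SIG_FULL) → (SEEK, drive_fwd)
  (IDLE, SIG_FAIL) → (AVOID, drive_stop)
event = SIG_FOUND selects (SEEK, drive_stop)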